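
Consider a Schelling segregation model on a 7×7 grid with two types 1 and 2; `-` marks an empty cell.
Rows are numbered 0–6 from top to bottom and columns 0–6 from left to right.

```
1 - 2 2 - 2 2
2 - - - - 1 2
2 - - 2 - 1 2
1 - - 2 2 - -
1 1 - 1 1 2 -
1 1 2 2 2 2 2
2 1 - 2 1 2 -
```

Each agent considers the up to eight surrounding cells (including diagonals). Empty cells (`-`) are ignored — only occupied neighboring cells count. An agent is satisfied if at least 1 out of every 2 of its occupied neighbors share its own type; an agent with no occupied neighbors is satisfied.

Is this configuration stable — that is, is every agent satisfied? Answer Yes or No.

(0,0)1 0/1 ✗
(0,2)2 1/1 ✓
(0,3)2 1/1 ✓
(0,5)2 2/3 ✓
(0,6)2 2/3 ✓
(1,0)2 1/2 ✓
(1,5)1 1/5 ✗
(1,6)2 3/5 ✓
(2,0)2 1/2 ✓
(2,3)2 2/2 ✓
(2,5)1 1/4 ✗
(2,6)2 1/3 ✗
(3,0)1 2/3 ✓
(3,3)2 2/4 ✓
(3,4)2 3/6 ✓
(4,0)1 4/4 ✓
(4,1)1 4/5 ✓
(4,3)1 1/6 ✗
(4,4)1 1/7 ✗
(4,5)2 4/5 ✓
(5,0)1 4/5 ✓
(5,1)1 4/6 ✓
(5,2)2 2/6 ✗
(5,3)2 3/6 ✓
(5,4)2 5/8 ✓
(5,5)2 4/6 ✓
(5,6)2 3/3 ✓
(6,0)2 0/3 ✗
(6,1)1 2/4 ✓
(6,3)2 3/4 ✓
(6,4)1 0/5 ✗
(6,5)2 3/4 ✓
For instance (0,0) has only 0/1 same-type neighbors, below 1/2.

No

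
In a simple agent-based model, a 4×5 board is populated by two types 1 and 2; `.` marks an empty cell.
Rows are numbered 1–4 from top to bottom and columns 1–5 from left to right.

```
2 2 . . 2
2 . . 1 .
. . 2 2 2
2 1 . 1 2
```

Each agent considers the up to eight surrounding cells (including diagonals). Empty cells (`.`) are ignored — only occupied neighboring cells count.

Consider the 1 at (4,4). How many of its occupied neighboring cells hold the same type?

0

Occupied neighbors of (4,4): (3,3)=2, (3,4)=2, (3,5)=2, (4,5)=2.
Same type (1): 0 of 4.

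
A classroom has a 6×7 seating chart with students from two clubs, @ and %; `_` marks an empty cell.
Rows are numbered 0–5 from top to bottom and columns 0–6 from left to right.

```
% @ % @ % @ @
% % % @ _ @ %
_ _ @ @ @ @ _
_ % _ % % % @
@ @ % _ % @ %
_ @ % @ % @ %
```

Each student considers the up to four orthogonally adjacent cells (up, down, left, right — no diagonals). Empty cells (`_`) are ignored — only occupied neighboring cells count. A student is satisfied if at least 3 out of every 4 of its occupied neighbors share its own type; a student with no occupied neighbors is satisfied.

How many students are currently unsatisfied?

30

(0,0)% 1/2 unhappy
(0,1)@ 0/3 unhappy
(0,2)% 1/3 unhappy
(0,3)@ 1/3 unhappy
(0,4)% 0/2 unhappy
(0,5)@ 2/3 unhappy
(0,6)@ 1/2 unhappy
(1,0)% 2/2 ok
(1,1)% 2/3 unhappy
(1,2)% 2/4 unhappy
(1,3)@ 2/3 unhappy
(1,5)@ 2/3 unhappy
(1,6)% 0/2 unhappy
(2,2)@ 1/2 unhappy
(2,3)@ 3/4 ok
(2,4)@ 2/3 unhappy
(2,5)@ 2/3 unhappy
(3,1)% 0/1 unhappy
(3,3)% 1/2 unhappy
(3,4)% 3/4 ok
(3,5)% 1/4 unhappy
(3,6)@ 0/2 unhappy
(4,0)@ 1/1 ok
(4,1)@ 2/4 unhappy
(4,2)% 1/2 unhappy
(4,4)% 2/3 unhappy
(4,5)@ 1/4 unhappy
(4,6)% 1/3 unhappy
(5,1)@ 1/2 unhappy
(5,2)% 1/3 unhappy
(5,3)@ 0/2 unhappy
(5,4)% 1/3 unhappy
(5,5)@ 1/3 unhappy
(5,6)% 1/2 unhappy
Unsatisfied: (0,0), (0,1), (0,2), (0,3), (0,4), (0,5), (0,6), (1,1), (1,2), (1,3), (1,5), (1,6), (2,2), (2,4), (2,5), (3,1), (3,3), (3,5), (3,6), (4,1), (4,2), (4,4), (4,5), (4,6), (5,1), (5,2), (5,3), (5,4), (5,5), (5,6) — 30 in total.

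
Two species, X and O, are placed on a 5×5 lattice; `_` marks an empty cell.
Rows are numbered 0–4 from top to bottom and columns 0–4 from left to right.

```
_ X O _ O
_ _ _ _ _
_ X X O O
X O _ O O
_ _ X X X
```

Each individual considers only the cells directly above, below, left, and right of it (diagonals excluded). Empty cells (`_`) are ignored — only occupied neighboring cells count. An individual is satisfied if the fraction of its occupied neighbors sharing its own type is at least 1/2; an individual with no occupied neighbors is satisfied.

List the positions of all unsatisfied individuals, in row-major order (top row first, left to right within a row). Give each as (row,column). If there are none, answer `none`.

(0,1), (0,2), (3,0), (3,1)

Row 0: (0,1)X 0/1 not · (0,2)O 0/1 not · (0,4)O 0/0 satisfied
Row 2: (2,1)X 1/2 satisfied · (2,2)X 1/2 satisfied · (2,3)O 2/3 satisfied · (2,4)O 2/2 satisfied
Row 3: (3,0)X 0/1 not · (3,1)O 0/2 not · (3,3)O 2/3 satisfied · (3,4)O 2/3 satisfied
Row 4: (4,2)X 1/1 satisfied · (4,3)X 2/3 satisfied · (4,4)X 1/2 satisfied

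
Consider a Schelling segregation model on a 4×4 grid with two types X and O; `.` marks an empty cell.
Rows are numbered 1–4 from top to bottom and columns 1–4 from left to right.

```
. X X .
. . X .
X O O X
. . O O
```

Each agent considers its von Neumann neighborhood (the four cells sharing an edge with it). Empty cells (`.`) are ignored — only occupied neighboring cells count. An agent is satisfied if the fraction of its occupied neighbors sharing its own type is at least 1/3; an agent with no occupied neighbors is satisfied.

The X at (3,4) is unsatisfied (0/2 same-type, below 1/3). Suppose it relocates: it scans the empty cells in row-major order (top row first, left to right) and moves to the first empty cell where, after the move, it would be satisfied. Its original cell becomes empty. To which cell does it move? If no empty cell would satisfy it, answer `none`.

Vacating (3,4). Empty cells in order:
  (1,1): 1/1 same-type → satisfied — stop here.

(1,1)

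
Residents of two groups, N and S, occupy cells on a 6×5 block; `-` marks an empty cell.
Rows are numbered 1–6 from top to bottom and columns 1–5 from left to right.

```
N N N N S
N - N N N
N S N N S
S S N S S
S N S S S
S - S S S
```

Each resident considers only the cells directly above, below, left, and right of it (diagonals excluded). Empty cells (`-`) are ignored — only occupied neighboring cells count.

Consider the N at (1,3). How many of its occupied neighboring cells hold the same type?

Occupied neighbors of (1,3): (2,3)=N, (1,2)=N, (1,4)=N.
Same type (N): 3 of 3.

3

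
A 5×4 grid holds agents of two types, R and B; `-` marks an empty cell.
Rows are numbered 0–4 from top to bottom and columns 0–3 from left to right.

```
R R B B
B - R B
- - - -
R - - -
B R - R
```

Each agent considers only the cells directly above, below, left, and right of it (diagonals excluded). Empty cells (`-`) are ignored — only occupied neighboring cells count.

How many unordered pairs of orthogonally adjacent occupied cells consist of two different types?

Scan each occupied cell's neighbors to the right and below so each pair is counted once.
Row 0: R(0,0)–R(0,1)= R(0,0)–B(1,0)≠ R(0,1)–B(0,2)≠ B(0,2)–B(0,3)= B(0,2)–R(1,2)≠ B(0,3)–B(1,3)=  → 3/6 unlike.
Row 1: R(1,2)–B(1,3)≠  → 1/1 unlike.
Row 3: R(3,0)–B(4,0)≠  → 1/1 unlike.
Row 4: B(4,0)–R(4,1)≠  → 1/1 unlike.
Total adjacent occupied pairs: 9; unlike-type pairs: 6.

6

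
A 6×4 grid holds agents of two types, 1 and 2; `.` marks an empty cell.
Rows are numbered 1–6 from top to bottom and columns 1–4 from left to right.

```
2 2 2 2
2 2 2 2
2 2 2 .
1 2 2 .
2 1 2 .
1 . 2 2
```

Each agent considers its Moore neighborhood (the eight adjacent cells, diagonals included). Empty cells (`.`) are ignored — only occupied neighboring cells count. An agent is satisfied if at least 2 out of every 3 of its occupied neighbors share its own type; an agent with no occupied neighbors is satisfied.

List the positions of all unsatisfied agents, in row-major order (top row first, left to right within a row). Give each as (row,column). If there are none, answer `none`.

(4,1), (5,1), (5,2), (6,1)

(1,1)2 3/3 ok
(1,2)2 5/5 ok
(1,3)2 5/5 ok
(1,4)2 3/3 ok
(2,1)2 5/5 ok
(2,2)2 8/8 ok
(2,3)2 7/7 ok
(2,4)2 4/4 ok
(3,1)2 4/5 ok
(3,2)2 7/8 ok
(3,3)2 6/6 ok
(4,1)1 1/5 unhappy
(4,2)2 6/8 ok
(4,3)2 4/5 ok
(5,1)2 1/4 unhappy
(5,2)1 2/7 unhappy
(5,3)2 4/5 ok
(6,1)1 1/2 unhappy
(6,3)2 2/3 ok
(6,4)2 2/2 ok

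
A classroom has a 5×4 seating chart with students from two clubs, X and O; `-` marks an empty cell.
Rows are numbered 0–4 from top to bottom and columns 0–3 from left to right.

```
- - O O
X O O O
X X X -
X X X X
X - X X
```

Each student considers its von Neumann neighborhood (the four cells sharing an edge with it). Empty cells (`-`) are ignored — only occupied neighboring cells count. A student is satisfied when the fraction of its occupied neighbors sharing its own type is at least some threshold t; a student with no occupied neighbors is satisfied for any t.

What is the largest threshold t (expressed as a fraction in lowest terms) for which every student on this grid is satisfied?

1/3

(0,2)O 2/2
(0,3)O 2/2
(1,0)X 1/2
(1,1)O 1/3
(1,2)O 3/4
(1,3)O 2/2
(2,0)X 3/3
(2,1)X 3/4
(2,2)X 2/3
(3,0)X 3/3
(3,1)X 3/3
(3,2)X 4/4
(3,3)X 2/2
(4,0)X 1/1
(4,2)X 2/2
(4,3)X 2/2
The smallest same-type fraction is 1/3 at (1,1), which reduces to 1/3. Any threshold above that leaves this student unsatisfied.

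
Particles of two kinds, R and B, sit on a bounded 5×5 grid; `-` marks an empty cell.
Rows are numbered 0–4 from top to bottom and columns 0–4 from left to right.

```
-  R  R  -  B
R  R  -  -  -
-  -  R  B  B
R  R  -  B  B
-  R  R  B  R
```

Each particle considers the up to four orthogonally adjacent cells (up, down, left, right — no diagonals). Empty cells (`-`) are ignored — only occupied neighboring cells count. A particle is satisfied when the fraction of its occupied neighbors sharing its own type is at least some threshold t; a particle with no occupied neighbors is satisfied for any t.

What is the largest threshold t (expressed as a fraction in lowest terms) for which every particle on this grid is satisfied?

(0,1)R 2/2
(0,2)R 1/1
(0,4)B — no occupied neighbors
(1,0)R 1/1
(1,1)R 2/2
(2,2)R 0/1
(2,3)B 2/3
(2,4)B 2/2
(3,0)R 1/1
(3,1)R 2/2
(3,3)B 3/3
(3,4)B 2/3
(4,1)R 2/2
(4,2)R 1/2
(4,3)B 1/3
(4,4)R 0/2
The smallest same-type fraction is 0/1 at (2,2), which reduces to 0/1. Any threshold above that leaves this particle unsatisfied.

0/1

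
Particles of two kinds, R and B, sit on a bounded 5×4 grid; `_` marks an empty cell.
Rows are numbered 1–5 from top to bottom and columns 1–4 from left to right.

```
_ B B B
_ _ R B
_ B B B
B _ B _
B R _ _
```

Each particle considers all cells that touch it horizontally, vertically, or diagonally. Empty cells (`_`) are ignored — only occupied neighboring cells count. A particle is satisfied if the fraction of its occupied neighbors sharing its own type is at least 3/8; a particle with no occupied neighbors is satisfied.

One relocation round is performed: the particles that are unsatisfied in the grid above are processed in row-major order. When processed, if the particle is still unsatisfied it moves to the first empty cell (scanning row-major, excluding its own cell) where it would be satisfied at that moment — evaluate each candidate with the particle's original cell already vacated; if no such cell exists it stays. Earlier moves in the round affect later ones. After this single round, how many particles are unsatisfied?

Initially unsatisfied (in order): (2,3), (5,2).
  (2,3) → (5,3).
  (5,2) → (5,4).
Resulting grid:
_ B B B
_ _ _ B
_ B B B
B _ B _
B _ R R
All satisfied now.

0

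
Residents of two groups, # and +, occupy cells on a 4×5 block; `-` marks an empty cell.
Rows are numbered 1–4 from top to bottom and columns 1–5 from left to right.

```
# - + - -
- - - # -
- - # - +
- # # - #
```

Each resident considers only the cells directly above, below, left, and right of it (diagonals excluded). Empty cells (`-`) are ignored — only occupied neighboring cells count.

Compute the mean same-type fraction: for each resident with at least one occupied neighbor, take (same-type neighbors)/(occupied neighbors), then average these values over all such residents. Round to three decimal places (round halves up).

(1,1)# — no occupied neighbors
(1,3)+ — no occupied neighbors
(2,4)# — no occupied neighbors
(3,3)# 1/1
(3,5)+ 0/1
(4,2)# 1/1
(4,3)# 2/2
(4,5)# 0/1
Sum over 5 residents: 1/1 + 0/1 + 1/1 + 2/2 + 0/1 = 3; mean = 3 ÷ 5 = 3/5 = 0.6 → 0.600.

0.600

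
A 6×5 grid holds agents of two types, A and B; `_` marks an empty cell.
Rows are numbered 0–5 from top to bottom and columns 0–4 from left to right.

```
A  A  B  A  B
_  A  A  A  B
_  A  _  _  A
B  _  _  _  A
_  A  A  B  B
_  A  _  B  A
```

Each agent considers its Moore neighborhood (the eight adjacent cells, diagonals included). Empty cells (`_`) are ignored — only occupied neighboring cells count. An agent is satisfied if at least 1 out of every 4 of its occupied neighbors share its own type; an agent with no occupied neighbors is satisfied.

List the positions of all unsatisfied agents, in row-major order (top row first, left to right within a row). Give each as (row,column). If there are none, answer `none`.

(0,2), (3,0), (5,4)

Row 0: (0,0)A 2/2 ok · (0,1)A 3/4 ok · (0,2)B 0/5 unhappy · (0,3)A 2/5 ok · (0,4)B 1/3 ok
Row 1: (1,1)A 4/5 ok · (1,2)A 5/6 ok · (1,3)A 3/6 ok · (1,4)B 1/4 ok
Row 2: (2,1)A 2/3 ok · (2,4)A 2/3 ok
Row 3: (3,0)B 0/2 unhappy · (3,4)A 1/3 ok
Row 4: (4,1)A 2/3 ok · (4,2)A 2/4 ok · (4,3)B 2/5 ok · (4,4)B 2/4 ok
Row 5: (5,1)A 2/2 ok · (5,3)B 2/4 ok · (5,4)A 0/3 unhappy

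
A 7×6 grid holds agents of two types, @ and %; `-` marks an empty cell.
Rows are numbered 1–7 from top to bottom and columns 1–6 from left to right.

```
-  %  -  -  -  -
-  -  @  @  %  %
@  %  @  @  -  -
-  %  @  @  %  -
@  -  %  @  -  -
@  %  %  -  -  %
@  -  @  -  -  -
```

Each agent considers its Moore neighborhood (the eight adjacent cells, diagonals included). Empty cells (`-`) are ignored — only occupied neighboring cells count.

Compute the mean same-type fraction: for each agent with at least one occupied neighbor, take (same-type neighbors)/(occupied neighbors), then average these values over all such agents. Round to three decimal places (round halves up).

0.434

Row 1: (1,2)% 0/1
Row 2: (2,3)@ 3/5 · (2,4)@ 3/4 · (2,5)% 1/3 · (2,6)% 1/1
Row 3: (3,1)@ 0/2 · (3,2)% 1/5 · (3,3)@ 5/7 · (3,4)@ 5/7
Row 4: (4,2)% 2/6 · (4,3)@ 4/7 · (4,4)@ 4/6 · (4,5)% 0/3
Row 5: (5,1)@ 1/3 · (5,3)% 3/6 · (5,4)@ 2/5
Row 6: (6,1)@ 2/3 · (6,2)% 2/6 · (6,3)% 2/4 · (6,6)% — no occupied neighbors
Row 7: (7,1)@ 1/2 · (7,3)@ 0/2
Sum over 21 agents: 0/1 + 3/5 + 3/4 + 1/3 + 1/1 + 0/2 + 1/5 + 5/7 + 5/7 + 2/6 + 4/7 + 4/6 + 0/3 + 1/3 + 3/6 + 2/5 + 2/3 + 2/6 + 2/4 + 1/2 + 0/2 = 547/60; mean = 547/60 ÷ 21 = 547/1260 = 0.434126… → 0.434.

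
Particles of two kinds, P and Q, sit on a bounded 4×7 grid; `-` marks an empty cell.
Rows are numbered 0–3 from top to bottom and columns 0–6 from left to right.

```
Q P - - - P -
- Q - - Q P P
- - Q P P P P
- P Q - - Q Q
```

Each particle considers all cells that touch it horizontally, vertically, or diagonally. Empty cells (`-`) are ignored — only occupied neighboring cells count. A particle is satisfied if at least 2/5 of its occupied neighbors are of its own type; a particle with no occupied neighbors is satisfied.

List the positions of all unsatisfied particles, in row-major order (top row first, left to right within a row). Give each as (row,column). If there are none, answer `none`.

Row 0: (0,0)Q 1/2 ✓ · (0,1)P 0/2 ✗ · (0,5)P 2/3 ✓
Row 1: (1,1)Q 2/3 ✓ · (1,4)Q 0/5 ✗ · (1,5)P 5/6 ✓ · (1,6)P 4/4 ✓
Row 2: (2,2)Q 2/4 ✓ · (2,3)P 1/4 ✗ · (2,4)P 3/5 ✓ · (2,5)P 4/7 ✓ · (2,6)P 3/5 ✓
Row 3: (3,1)P 0/2 ✗ · (3,2)Q 1/3 ✗ · (3,5)Q 1/4 ✗ · (3,6)Q 1/3 ✗

(0,1), (1,4), (2,3), (3,1), (3,2), (3,5), (3,6)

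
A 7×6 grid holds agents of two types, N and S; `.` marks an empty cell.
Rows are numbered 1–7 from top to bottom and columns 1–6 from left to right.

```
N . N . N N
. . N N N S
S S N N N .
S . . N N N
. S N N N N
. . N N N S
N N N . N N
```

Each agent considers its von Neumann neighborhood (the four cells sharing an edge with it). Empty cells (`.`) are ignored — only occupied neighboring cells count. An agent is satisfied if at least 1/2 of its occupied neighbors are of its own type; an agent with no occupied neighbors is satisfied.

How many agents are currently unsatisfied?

3

Row 1: (1,1)N 0/0 ✓ · (1,3)N 1/1 ✓ · (1,5)N 2/2 ✓ · (1,6)N 1/2 ✓
Row 2: (2,3)N 3/3 ✓ · (2,4)N 3/3 ✓ · (2,5)N 3/4 ✓ · (2,6)S 0/2 ✗
Row 3: (3,1)S 2/2 ✓ · (3,2)S 1/2 ✓ · (3,3)N 2/3 ✓ · (3,4)N 4/4 ✓ · (3,5)N 3/3 ✓
Row 4: (4,1)S 1/1 ✓ · (4,4)N 3/3 ✓ · (4,5)N 4/4 ✓ · (4,6)N 2/2 ✓
Row 5: (5,2)S 0/1 ✗ · (5,3)N 2/3 ✓ · (5,4)N 4/4 ✓ · (5,5)N 4/4 ✓ · (5,6)N 2/3 ✓
Row 6: (6,3)N 3/3 ✓ · (6,4)N 3/3 ✓ · (6,5)N 3/4 ✓ · (6,6)S 0/3 ✗
Row 7: (7,1)N 1/1 ✓ · (7,2)N 2/2 ✓ · (7,3)N 2/2 ✓ · (7,5)N 2/2 ✓ · (7,6)N 1/2 ✓
Unsatisfied: (2,6), (5,2), (6,6) — 3 in total.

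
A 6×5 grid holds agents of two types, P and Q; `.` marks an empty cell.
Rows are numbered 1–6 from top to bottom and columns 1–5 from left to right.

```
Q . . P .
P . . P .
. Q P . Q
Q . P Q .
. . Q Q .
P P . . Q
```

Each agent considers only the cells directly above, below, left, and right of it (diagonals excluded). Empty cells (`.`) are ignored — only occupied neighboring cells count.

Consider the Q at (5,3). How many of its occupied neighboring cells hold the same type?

1

Occupied neighbors of (5,3): (4,3)=P, (5,4)=Q.
Same type (Q): 1 of 2.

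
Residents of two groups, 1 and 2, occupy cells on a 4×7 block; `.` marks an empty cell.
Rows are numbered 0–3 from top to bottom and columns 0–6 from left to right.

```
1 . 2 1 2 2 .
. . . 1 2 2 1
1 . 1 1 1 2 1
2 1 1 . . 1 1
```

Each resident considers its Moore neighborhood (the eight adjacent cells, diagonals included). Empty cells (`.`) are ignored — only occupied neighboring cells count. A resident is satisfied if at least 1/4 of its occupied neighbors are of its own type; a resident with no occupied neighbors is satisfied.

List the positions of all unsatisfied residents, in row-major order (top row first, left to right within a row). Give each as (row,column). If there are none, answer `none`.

Row 0: (0,0)1 0/0 ✓ · (0,2)2 0/2 ✗ · (0,3)1 1/4 ✓ · (0,4)2 3/5 ✓ · (0,5)2 3/4 ✓
Row 1: (1,3)1 4/7 ✓ · (1,4)2 4/8 ✓ · (1,5)2 4/7 ✓ · (1,6)1 1/4 ✓
Row 2: (2,0)1 1/2 ✓ · (2,2)1 4/4 ✓ · (2,3)1 4/5 ✓ · (2,4)1 3/6 ✓ · (2,5)2 2/7 ✓ · (2,6)1 3/5 ✓
Row 3: (3,0)2 0/2 ✗ · (3,1)1 3/4 ✓ · (3,2)1 3/3 ✓ · (3,5)1 3/4 ✓ · (3,6)1 2/3 ✓

(0,2), (3,0)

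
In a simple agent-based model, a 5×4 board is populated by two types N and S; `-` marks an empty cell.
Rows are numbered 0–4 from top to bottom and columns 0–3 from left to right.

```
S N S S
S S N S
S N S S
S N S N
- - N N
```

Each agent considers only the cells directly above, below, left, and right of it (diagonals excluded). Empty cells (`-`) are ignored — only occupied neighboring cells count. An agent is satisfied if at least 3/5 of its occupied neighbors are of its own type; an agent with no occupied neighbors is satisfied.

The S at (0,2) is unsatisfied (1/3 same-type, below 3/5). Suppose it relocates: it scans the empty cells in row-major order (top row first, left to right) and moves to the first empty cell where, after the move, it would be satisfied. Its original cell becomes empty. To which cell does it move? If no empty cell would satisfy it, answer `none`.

(4,0)

Vacating (0,2). Empty cells in order:
  (4,0): 1/1 same-type → satisfied — stop here.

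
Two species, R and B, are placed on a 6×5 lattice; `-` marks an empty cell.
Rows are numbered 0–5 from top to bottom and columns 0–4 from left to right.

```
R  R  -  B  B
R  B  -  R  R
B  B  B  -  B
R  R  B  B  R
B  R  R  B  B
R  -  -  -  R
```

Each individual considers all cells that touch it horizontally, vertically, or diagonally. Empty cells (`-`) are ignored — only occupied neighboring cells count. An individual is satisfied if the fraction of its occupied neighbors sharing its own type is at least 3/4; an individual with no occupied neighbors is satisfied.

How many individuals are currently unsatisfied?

24

(0,0)R 2/3 ✗
(0,1)R 2/3 ✗
(0,3)B 1/3 ✗
(0,4)B 1/3 ✗
(1,0)R 2/5 ✗
(1,1)B 3/6 ✗
(1,3)R 1/5 ✗
(1,4)R 1/4 ✗
(2,0)B 2/5 ✗
(2,1)B 4/7 ✗
(2,2)B 4/6 ✗
(2,4)B 1/4 ✗
(3,0)R 2/5 ✗
(3,1)R 3/8 ✗
(3,2)B 4/7 ✗
(3,3)B 5/7 ✗
(3,4)R 0/4 ✗
(4,0)B 0/4 ✗
(4,1)R 4/6 ✗
(4,2)R 2/5 ✗
(4,3)B 3/6 ✗
(4,4)B 2/4 ✗
(5,0)R 1/2 ✗
(5,4)R 0/2 ✗
Unsatisfied: (0,0), (0,1), (0,3), (0,4), (1,0), (1,1), (1,3), (1,4), (2,0), (2,1), (2,2), (2,4), (3,0), (3,1), (3,2), (3,3), (3,4), (4,0), (4,1), (4,2), (4,3), (4,4), (5,0), (5,4) — 24 in total.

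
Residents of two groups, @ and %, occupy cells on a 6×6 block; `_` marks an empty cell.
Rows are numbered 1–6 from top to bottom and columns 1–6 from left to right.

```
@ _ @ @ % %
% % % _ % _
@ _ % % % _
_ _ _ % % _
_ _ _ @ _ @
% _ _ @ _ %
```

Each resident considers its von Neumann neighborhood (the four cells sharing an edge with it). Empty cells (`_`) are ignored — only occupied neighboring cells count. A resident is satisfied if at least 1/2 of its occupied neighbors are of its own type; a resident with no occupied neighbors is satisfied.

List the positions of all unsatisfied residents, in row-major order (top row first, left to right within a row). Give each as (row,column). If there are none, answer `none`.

(1,1), (2,1), (3,1), (5,6), (6,6)

(1,1)@ 0/1 unhappy
(1,3)@ 1/2 ok
(1,4)@ 1/2 ok
(1,5)% 2/3 ok
(1,6)% 1/1 ok
(2,1)% 1/3 unhappy
(2,2)% 2/2 ok
(2,3)% 2/3 ok
(2,5)% 2/2 ok
(3,1)@ 0/1 unhappy
(3,3)% 2/2 ok
(3,4)% 3/3 ok
(3,5)% 3/3 ok
(4,4)% 2/3 ok
(4,5)% 2/2 ok
(5,4)@ 1/2 ok
(5,6)@ 0/1 unhappy
(6,1)% 0/0 ok
(6,4)@ 1/1 ok
(6,6)% 0/1 unhappy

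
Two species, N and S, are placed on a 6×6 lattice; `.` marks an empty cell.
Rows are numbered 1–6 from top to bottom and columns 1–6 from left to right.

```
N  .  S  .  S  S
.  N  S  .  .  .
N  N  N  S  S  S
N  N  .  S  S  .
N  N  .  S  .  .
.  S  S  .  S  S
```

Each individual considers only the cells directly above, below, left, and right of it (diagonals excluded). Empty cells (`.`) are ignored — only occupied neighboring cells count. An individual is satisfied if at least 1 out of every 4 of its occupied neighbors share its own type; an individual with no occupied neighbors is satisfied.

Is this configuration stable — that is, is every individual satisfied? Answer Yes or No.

Yes

Row 1: (1,1)N 0/0 satisfied · (1,3)S 1/1 satisfied · (1,5)S 1/1 satisfied · (1,6)S 1/1 satisfied
Row 2: (2,2)N 1/2 satisfied · (2,3)S 1/3 satisfied
Row 3: (3,1)N 2/2 satisfied · (3,2)N 4/4 satisfied · (3,3)N 1/3 satisfied · (3,4)S 2/3 satisfied · (3,5)S 3/3 satisfied · (3,6)S 1/1 satisfied
Row 4: (4,1)N 3/3 satisfied · (4,2)N 3/3 satisfied · (4,4)S 3/3 satisfied · (4,5)S 2/2 satisfied
Row 5: (5,1)N 2/2 satisfied · (5,2)N 2/3 satisfied · (5,4)S 1/1 satisfied
Row 6: (6,2)S 1/2 satisfied · (6,3)S 1/1 satisfied · (6,5)S 1/1 satisfied · (6,6)S 1/1 satisfied
All meet the threshold, so the configuration is stable.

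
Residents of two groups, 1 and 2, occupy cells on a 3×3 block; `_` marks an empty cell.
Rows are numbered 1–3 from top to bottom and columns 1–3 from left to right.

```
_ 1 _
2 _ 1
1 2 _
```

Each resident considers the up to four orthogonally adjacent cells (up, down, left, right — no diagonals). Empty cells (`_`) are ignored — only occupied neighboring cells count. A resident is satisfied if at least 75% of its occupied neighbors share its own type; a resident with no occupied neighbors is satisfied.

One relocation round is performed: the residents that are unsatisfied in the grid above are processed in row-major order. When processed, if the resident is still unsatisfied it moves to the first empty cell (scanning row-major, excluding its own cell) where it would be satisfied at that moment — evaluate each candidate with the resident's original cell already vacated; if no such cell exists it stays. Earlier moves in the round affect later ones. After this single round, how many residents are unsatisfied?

0

Initially unsatisfied (in order): (2,1), (3,1), (3,2).
  (2,1): no empty cell satisfies it; stays.
  (3,1) → (1,3).
  (3,2): now satisfied by earlier moves; stays.
Resulting grid:
_ 1 1
2 _ 1
_ 2 _
All satisfied now.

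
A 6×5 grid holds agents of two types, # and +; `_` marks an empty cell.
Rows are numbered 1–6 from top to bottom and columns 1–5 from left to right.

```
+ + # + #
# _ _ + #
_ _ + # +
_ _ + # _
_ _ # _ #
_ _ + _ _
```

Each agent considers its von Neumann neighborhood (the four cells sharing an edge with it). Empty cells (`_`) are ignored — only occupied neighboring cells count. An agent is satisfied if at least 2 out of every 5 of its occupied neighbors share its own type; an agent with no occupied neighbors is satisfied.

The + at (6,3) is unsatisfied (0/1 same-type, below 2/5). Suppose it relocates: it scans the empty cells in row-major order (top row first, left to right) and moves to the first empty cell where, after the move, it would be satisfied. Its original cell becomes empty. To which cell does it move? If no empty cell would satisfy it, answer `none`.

(2,2)

Vacating (6,3). Empty cells in order:
  (2,2): 1/2 same-type → satisfied — stop here.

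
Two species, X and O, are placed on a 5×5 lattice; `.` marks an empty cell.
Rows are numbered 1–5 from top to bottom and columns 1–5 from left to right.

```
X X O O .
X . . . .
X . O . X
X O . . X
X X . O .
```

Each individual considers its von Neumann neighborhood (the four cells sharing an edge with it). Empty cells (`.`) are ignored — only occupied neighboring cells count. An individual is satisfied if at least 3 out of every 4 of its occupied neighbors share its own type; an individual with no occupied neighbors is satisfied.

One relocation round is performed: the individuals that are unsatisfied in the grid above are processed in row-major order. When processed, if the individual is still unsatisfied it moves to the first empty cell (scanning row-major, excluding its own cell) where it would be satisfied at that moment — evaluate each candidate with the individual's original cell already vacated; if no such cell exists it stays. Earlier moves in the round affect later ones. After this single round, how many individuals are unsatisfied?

0

Initially unsatisfied (in order): (1,2), (1,3), (4,1), (4,2), (5,2).
  (1,2) → (2,2).
  (1,3): now satisfied by earlier moves; stays.
  (4,1) → (2,5).
  (4,2) → (4,3).
  (5,2): now satisfied by earlier moves; stays.
Resulting grid:
X . O O .
X X . . X
X . O . X
. . O . X
X X . O .
All satisfied now.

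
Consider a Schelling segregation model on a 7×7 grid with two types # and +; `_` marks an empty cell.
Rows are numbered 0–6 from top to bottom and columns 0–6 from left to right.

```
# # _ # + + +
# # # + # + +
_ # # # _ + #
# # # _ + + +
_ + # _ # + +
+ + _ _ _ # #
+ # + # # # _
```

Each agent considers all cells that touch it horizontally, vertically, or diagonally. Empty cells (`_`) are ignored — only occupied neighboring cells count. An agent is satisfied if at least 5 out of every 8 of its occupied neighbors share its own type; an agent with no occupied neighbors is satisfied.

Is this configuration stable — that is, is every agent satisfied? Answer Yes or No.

(0,0)# 3/3 ✓
(0,1)# 4/4 ✓
(0,3)# 2/4 ✗
(0,4)+ 3/5 ✗
(0,5)+ 4/5 ✓
(0,6)+ 3/3 ✓
(1,0)# 4/4 ✓
(1,1)# 6/6 ✓
(1,2)# 6/7 ✓
(1,3)+ 1/6 ✗
(1,4)# 2/7 ✗
(1,5)+ 5/7 ✓
(1,6)+ 4/5 ✓
(2,1)# 7/7 ✓
(2,2)# 6/7 ✓
(2,3)# 4/6 ✓
(2,5)+ 5/7 ✓
(2,6)# 0/5 ✗
(3,0)# 2/3 ✓
(3,1)# 5/6 ✓
(3,2)# 5/6 ✓
(3,4)+ 3/5 ✗
(3,5)+ 5/7 ✓
(3,6)+ 4/5 ✓
(4,1)+ 2/6 ✗
(4,2)# 2/4 ✗
(4,4)# 1/4 ✗
(4,5)+ 4/7 ✗
(4,6)+ 3/5 ✗
(5,0)+ 3/4 ✓
(5,1)+ 4/6 ✓
(5,5)# 4/6 ✓
(5,6)# 2/4 ✗
(6,0)+ 2/3 ✓
(6,1)# 0/4 ✗
(6,2)+ 1/3 ✗
(6,3)# 1/2 ✗
(6,4)# 3/3 ✓
(6,5)# 3/3 ✓
For instance (0,3) has only 2/4 same-type neighbors, below 5/8.

No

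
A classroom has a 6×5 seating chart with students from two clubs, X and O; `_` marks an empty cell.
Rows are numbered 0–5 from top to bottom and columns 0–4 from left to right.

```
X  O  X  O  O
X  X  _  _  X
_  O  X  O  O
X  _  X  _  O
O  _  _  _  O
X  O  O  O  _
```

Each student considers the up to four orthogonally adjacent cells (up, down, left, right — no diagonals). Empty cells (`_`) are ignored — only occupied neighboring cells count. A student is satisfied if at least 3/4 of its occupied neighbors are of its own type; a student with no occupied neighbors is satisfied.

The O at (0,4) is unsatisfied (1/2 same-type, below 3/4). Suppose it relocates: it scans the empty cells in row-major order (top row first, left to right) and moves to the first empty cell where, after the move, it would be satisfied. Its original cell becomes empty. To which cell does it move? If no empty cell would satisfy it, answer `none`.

(4,1)

Vacating (0,4). Empty cells in order:
  (1,2): 0/3 same-type → still unsatisfied.
  (1,3): 2/3 same-type → still unsatisfied.
  (2,0): 1/3 same-type → still unsatisfied.
  (3,1): 1/3 same-type → still unsatisfied.
  (3,3): 2/3 same-type → still unsatisfied.
  (4,1): 2/2 same-type → satisfied — stop here.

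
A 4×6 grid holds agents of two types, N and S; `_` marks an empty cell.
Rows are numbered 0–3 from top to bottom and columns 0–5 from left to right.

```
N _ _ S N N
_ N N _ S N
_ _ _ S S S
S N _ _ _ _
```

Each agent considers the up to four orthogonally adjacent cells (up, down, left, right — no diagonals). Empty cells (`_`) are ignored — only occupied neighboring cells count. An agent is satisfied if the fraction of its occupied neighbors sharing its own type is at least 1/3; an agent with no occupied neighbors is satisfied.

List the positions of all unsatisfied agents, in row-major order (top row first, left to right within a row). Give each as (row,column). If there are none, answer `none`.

Row 0: (0,0)N 0/0 ok · (0,3)S 0/1 unhappy · (0,4)N 1/3 ok · (0,5)N 2/2 ok
Row 1: (1,1)N 1/1 ok · (1,2)N 1/1 ok · (1,4)S 1/3 ok · (1,5)N 1/3 ok
Row 2: (2,3)S 1/1 ok · (2,4)S 3/3 ok · (2,5)S 1/2 ok
Row 3: (3,0)S 0/1 unhappy · (3,1)N 0/1 unhappy

(0,3), (3,0), (3,1)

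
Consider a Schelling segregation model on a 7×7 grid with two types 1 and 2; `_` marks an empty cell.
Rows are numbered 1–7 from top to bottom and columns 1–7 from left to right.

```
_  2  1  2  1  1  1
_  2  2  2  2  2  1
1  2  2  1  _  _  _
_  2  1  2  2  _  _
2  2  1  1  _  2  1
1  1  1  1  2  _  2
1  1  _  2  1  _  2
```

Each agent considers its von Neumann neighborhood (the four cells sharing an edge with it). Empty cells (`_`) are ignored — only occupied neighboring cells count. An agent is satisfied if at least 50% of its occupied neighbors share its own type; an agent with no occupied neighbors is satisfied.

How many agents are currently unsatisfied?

13

(1,2)2 1/2 ✓
(1,3)1 0/3 ✗
(1,4)2 1/3 ✗
(1,5)1 1/3 ✗
(1,6)1 2/3 ✓
(1,7)1 2/2 ✓
(2,2)2 3/3 ✓
(2,3)2 3/4 ✓
(2,4)2 3/4 ✓
(2,5)2 2/3 ✓
(2,6)2 1/3 ✗
(2,7)1 1/2 ✓
(3,1)1 0/1 ✗
(3,2)2 3/4 ✓
(3,3)2 2/4 ✓
(3,4)1 0/3 ✗
(4,2)2 2/3 ✓
(4,3)1 1/4 ✗
(4,4)2 1/4 ✗
(4,5)2 1/1 ✓
(5,1)2 1/2 ✓
(5,2)2 2/4 ✓
(5,3)1 3/4 ✓
(5,4)1 2/3 ✓
(5,6)2 0/1 ✗
(5,7)1 0/2 ✗
(6,1)1 2/3 ✓
(6,2)1 3/4 ✓
(6,3)1 3/3 ✓
(6,4)1 2/4 ✓
(6,5)2 0/2 ✗
(6,7)2 1/2 ✓
(7,1)1 2/2 ✓
(7,2)1 2/2 ✓
(7,4)2 0/2 ✗
(7,5)1 0/2 ✗
(7,7)2 1/1 ✓
Unsatisfied: (1,3), (1,4), (1,5), (2,6), (3,1), (3,4), (4,3), (4,4), (5,6), (5,7), (6,5), (7,4), (7,5) — 13 in total.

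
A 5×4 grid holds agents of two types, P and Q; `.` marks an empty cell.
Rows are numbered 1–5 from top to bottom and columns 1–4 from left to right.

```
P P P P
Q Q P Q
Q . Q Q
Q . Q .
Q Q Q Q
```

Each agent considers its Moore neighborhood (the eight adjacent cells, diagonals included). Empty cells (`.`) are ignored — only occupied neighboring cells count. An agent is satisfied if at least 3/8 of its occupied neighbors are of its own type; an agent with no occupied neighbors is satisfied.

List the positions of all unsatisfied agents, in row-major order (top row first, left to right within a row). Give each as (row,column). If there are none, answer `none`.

(1,1)P 1/3 not
(1,2)P 3/5 satisfied
(1,3)P 3/5 satisfied
(1,4)P 2/3 satisfied
(2,1)Q 2/4 satisfied
(2,2)Q 3/7 satisfied
(2,3)P 3/7 satisfied
(2,4)Q 2/5 satisfied
(3,1)Q 3/3 satisfied
(3,3)Q 4/5 satisfied
(3,4)Q 3/4 satisfied
(4,1)Q 3/3 satisfied
(4,3)Q 5/5 satisfied
(5,1)Q 2/2 satisfied
(5,2)Q 4/4 satisfied
(5,3)Q 3/3 satisfied
(5,4)Q 2/2 satisfied

(1,1)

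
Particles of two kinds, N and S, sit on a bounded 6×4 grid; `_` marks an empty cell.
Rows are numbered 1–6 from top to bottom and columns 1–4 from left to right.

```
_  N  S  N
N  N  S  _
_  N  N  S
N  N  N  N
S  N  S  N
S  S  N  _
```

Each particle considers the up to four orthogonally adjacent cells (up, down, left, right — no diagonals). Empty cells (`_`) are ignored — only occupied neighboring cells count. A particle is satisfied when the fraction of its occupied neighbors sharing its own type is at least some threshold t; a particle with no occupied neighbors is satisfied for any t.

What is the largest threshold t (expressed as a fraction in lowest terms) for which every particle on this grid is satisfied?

(1,2)N 1/2
(1,3)S 1/3
(1,4)N 0/1
(2,1)N 1/1
(2,2)N 3/4
(2,3)S 1/3
(3,2)N 3/3
(3,3)N 2/4
(3,4)S 0/2
(4,1)N 1/2
(4,2)N 4/4
(4,3)N 3/4
(4,4)N 2/3
(5,1)S 1/3
(5,2)N 1/4
(5,3)S 0/4
(5,4)N 1/2
(6,1)S 2/2
(6,2)S 1/3
(6,3)N 0/2
The smallest same-type fraction is 0/1 at (1,4), which reduces to 0/1. Any threshold above that leaves this particle unsatisfied.

0/1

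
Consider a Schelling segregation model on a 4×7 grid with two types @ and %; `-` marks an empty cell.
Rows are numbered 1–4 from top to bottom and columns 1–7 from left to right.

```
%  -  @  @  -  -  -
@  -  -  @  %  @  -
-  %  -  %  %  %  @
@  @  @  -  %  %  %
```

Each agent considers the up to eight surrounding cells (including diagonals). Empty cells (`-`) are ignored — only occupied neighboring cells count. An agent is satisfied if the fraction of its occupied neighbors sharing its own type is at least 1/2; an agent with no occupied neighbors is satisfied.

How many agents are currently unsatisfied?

7

Row 1: (1,1)% 0/1 not · (1,3)@ 2/2 satisfied · (1,4)@ 2/3 satisfied
Row 2: (2,1)@ 0/2 not · (2,4)@ 2/5 not · (2,5)% 3/6 satisfied · (2,6)@ 1/4 not
Row 3: (3,2)% 0/4 not · (3,4)% 3/5 satisfied · (3,5)% 5/7 satisfied · (3,6)% 5/7 satisfied · (3,7)@ 1/4 not
Row 4: (4,1)@ 1/2 satisfied · (4,2)@ 2/3 satisfied · (4,3)@ 1/3 not · (4,5)% 4/4 satisfied · (4,6)% 4/5 satisfied · (4,7)% 2/3 satisfied
Unsatisfied: (1,1), (2,1), (2,4), (2,6), (3,2), (3,7), (4,3) — 7 in total.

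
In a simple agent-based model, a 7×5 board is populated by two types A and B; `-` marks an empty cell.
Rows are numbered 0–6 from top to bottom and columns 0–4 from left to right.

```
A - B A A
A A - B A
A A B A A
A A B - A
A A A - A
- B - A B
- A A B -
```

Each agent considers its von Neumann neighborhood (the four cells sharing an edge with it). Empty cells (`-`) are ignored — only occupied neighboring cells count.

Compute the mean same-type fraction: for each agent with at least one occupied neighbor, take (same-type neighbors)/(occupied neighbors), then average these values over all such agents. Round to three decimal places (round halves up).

Row 0: (0,0)A 1/1 · (0,2)B 0/1 · (0,3)A 1/3 · (0,4)A 2/2
Row 1: (1,0)A 3/3 · (1,1)A 2/2 · (1,3)B 0/3 · (1,4)A 2/3
Row 2: (2,0)A 3/3 · (2,1)A 3/4 · (2,2)B 1/3 · (2,3)A 1/3 · (2,4)A 3/3
Row 3: (3,0)A 3/3 · (3,1)A 3/4 · (3,2)B 1/3 · (3,4)A 2/2
Row 4: (4,0)A 2/2 · (4,1)A 3/4 · (4,2)A 1/2 · (4,4)A 1/2
Row 5: (5,1)B 0/2 · (5,3)A 0/2 · (5,4)B 0/2
Row 6: (6,1)A 1/2 · (6,2)A 1/2 · (6,3)B 0/2
Sum over 27 agents: 1/1 + 0/1 + 1/3 + 2/2 + 3/3 + 2/2 + 0/3 + 2/3 + 3/3 + 3/4 + 1/3 + 1/3 + 3/3 + 3/3 + 3/4 + 1/3 + 2/2 + 2/2 + 3/4 + 1/2 + 1/2 + 0/2 + 0/2 + 0/2 + 1/2 + 1/2 + 0/2 = 61/4; mean = 61/4 ÷ 27 = 61/108 = 0.564814… → 0.565.

0.565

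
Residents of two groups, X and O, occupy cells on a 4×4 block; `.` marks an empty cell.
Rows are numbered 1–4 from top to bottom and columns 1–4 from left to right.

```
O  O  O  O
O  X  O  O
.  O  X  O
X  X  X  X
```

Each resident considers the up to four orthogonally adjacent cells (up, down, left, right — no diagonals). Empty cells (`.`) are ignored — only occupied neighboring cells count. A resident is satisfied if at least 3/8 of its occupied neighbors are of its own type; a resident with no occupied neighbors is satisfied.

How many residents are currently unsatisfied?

4

(1,1)O 2/2 ✓
(1,2)O 2/3 ✓
(1,3)O 3/3 ✓
(1,4)O 2/2 ✓
(2,1)O 1/2 ✓
(2,2)X 0/4 ✗
(2,3)O 2/4 ✓
(2,4)O 3/3 ✓
(3,2)O 0/3 ✗
(3,3)X 1/4 ✗
(3,4)O 1/3 ✗
(4,1)X 1/1 ✓
(4,2)X 2/3 ✓
(4,3)X 3/3 ✓
(4,4)X 1/2 ✓
Unsatisfied: (2,2), (3,2), (3,3), (3,4) — 4 in total.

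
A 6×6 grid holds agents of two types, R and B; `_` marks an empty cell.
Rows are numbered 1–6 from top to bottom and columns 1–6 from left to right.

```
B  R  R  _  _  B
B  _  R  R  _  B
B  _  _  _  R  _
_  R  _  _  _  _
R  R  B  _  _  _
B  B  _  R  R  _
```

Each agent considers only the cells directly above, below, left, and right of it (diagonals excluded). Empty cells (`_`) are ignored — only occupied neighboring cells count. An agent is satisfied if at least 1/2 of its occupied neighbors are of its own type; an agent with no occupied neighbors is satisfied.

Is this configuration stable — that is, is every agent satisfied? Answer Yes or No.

Row 1: (1,1)B 1/2 satisfied · (1,2)R 1/2 satisfied · (1,3)R 2/2 satisfied · (1,6)B 1/1 satisfied
Row 2: (2,1)B 2/2 satisfied · (2,3)R 2/2 satisfied · (2,4)R 1/1 satisfied · (2,6)B 1/1 satisfied
Row 3: (3,1)B 1/1 satisfied · (3,5)R 0/0 satisfied
Row 4: (4,2)R 1/1 satisfied
Row 5: (5,1)R 1/2 satisfied · (5,2)R 2/4 satisfied · (5,3)B 0/1 not
Row 6: (6,1)B 1/2 satisfied · (6,2)B 1/2 satisfied · (6,4)R 1/1 satisfied · (6,5)R 1/1 satisfied
For instance (5,3) has only 0/1 same-type neighbors, below 1/2.

No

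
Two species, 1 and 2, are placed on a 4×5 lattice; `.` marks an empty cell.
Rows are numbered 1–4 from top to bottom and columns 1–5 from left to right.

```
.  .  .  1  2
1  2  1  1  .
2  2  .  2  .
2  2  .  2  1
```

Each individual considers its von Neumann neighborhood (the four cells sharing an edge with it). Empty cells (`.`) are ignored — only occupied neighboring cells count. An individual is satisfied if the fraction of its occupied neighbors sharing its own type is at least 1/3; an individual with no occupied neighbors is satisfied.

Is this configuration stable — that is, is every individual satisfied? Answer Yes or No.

No

(1,4)1 1/2 ✓
(1,5)2 0/1 ✗
(2,1)1 0/2 ✗
(2,2)2 1/3 ✓
(2,3)1 1/2 ✓
(2,4)1 2/3 ✓
(3,1)2 2/3 ✓
(3,2)2 3/3 ✓
(3,4)2 1/2 ✓
(4,1)2 2/2 ✓
(4,2)2 2/2 ✓
(4,4)2 1/2 ✓
(4,5)1 0/1 ✗
For instance (1,5) has only 0/1 same-type neighbors, below 1/3.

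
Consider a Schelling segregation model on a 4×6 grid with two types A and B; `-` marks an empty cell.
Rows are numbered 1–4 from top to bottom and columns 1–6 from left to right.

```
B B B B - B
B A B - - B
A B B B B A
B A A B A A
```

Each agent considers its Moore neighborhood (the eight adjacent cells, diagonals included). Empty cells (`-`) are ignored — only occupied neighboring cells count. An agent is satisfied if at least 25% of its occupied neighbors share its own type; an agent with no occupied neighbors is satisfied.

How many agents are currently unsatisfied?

(1,1)B 2/3 ✓
(1,2)B 4/5 ✓
(1,3)B 3/4 ✓
(1,4)B 2/2 ✓
(1,6)B 1/1 ✓
(2,1)B 3/5 ✓
(2,2)A 1/8 ✗
(2,3)B 6/7 ✓
(2,6)B 2/3 ✓
(3,1)A 2/5 ✓
(3,2)B 4/8 ✓
(3,3)B 4/7 ✓
(3,4)B 4/6 ✓
(3,5)B 3/6 ✓
(3,6)A 2/4 ✓
(4,1)B 1/3 ✓
(4,2)A 2/5 ✓
(4,3)A 1/5 ✗
(4,4)B 3/5 ✓
(4,5)A 2/5 ✓
(4,6)A 2/3 ✓
Unsatisfied: (2,2), (4,3) — 2 in total.

2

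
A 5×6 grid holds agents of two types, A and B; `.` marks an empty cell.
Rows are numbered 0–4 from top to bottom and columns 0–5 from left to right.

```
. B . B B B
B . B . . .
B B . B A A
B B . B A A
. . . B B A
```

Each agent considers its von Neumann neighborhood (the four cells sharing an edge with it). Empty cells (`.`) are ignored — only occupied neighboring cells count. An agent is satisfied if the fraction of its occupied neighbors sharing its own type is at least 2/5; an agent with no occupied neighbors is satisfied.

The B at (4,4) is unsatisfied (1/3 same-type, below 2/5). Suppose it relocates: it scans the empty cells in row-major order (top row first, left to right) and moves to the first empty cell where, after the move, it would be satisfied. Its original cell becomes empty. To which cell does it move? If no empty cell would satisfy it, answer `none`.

(0,0)

Vacating (4,4). Empty cells in order:
  (0,0): 2/2 same-type → satisfied — stop here.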